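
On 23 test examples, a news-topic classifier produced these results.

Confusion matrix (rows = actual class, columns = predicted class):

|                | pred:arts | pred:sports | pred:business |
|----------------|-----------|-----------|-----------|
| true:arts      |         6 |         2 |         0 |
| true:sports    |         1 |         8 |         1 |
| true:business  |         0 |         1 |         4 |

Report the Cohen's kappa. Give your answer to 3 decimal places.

0.660

Observed agreement pₒ = trace/N = 18/23 = 0.7826
Expected agreement pₑ = Σ (rowᵢ·colᵢ)/N² = (8·7 + 10·11 + 5·5)/23² = 0.3611
κ = (pₒ − pₑ)/(1 − pₑ) = (0.7826 − 0.3611)/(1 − 0.3611) = 0.660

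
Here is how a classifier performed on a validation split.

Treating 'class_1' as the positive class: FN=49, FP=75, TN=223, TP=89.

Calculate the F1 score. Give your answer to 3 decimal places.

Precision = TP/(TP+FP) = 89/164 = 0.5427
Recall = TP/(TP+FN) = 89/138 = 0.6449
F1 = 2·TP/(2·TP+FP+FN) = 178/302 = 0.589

0.589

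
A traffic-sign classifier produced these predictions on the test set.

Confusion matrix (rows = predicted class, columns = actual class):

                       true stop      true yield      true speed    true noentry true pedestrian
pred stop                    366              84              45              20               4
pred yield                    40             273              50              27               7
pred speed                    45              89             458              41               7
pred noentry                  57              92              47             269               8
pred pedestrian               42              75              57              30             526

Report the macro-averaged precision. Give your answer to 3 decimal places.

Per-class precision (TP/(TP+FP)):
  stop: TP=366, FP=84+45+20+4=153 → 366/519 = 0.7052
  yield: TP=273, FP=40+50+27+7=124 → 273/397 = 0.6877
  speed: TP=458, FP=45+89+41+7=182 → 458/640 = 0.7156
  noentry: TP=269, FP=57+92+47+8=204 → 269/473 = 0.5687
  pedestrian: TP=526, FP=42+75+57+30=204 → 526/730 = 0.7205
Macro-precision = mean = (0.7052 + 0.6877 + 0.7156 + 0.5687 + 0.7205) / 5 = 0.680

0.680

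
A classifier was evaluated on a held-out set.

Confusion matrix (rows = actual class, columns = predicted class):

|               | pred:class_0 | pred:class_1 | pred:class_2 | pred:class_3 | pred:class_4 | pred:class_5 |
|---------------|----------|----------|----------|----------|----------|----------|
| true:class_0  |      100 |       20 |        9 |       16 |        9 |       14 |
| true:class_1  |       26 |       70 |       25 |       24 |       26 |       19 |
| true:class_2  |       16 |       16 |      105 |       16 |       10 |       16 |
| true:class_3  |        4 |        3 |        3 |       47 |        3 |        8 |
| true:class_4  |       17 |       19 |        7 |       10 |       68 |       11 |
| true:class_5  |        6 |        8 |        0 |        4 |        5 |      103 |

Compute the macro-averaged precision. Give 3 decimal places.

Per-class precision (TP/(TP+FP)):
  class_0: TP=100, FP=26+16+4+17+6=69 → 100/169 = 0.5917
  class_1: TP=70, FP=20+16+3+19+8=66 → 70/136 = 0.5147
  class_2: TP=105, FP=9+25+3+7+0=44 → 105/149 = 0.7047
  class_3: TP=47, FP=16+24+16+10+4=70 → 47/117 = 0.4017
  class_4: TP=68, FP=9+26+10+3+5=53 → 68/121 = 0.5620
  class_5: TP=103, FP=14+19+16+8+11=68 → 103/171 = 0.6023
Macro-precision = mean = (0.5917 + 0.5147 + 0.7047 + 0.4017 + 0.5620 + 0.6023) / 6 = 0.563

0.563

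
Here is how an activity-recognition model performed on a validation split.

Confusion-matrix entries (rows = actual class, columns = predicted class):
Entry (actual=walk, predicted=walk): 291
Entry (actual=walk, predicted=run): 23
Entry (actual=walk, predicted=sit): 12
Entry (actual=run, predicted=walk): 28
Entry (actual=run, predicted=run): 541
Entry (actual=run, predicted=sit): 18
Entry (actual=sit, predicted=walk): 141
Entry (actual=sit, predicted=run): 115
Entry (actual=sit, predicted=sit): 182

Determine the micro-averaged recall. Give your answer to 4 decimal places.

0.7506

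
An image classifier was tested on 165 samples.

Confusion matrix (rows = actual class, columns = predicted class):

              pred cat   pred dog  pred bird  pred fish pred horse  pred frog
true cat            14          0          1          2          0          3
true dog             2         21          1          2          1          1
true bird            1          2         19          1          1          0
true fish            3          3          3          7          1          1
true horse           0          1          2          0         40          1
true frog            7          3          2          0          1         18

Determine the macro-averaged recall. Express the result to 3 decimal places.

0.687

Per-class recall (TP/(TP+FN)):
  cat: TP=14, FN=0+1+2+0+3=6 → 14/20 = 0.7000
  dog: TP=21, FN=2+1+2+1+1=7 → 21/28 = 0.7500
  bird: TP=19, FN=1+2+1+1+0=5 → 19/24 = 0.7917
  fish: TP=7, FN=3+3+3+1+1=11 → 7/18 = 0.3889
  horse: TP=40, FN=0+1+2+0+1=4 → 40/44 = 0.9091
  frog: TP=18, FN=7+3+2+0+1=13 → 18/31 = 0.5806
Macro-recall = mean = (0.7000 + 0.7500 + 0.7917 + 0.3889 + 0.9091 + 0.5806) / 6 = 0.687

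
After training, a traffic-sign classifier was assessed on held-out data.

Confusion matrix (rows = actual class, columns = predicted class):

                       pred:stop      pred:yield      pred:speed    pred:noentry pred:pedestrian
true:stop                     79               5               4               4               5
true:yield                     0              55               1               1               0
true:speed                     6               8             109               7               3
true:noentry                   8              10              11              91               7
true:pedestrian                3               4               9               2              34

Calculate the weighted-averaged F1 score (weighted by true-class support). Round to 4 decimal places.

0.7892

Per-class F1 score (2·TP/(2·TP+FP+FN)):
  stop: TP=79, FP=0+6+8+3=17, FN=5+4+4+5=18 → 158/193 = 0.81865
  yield: TP=55, FP=5+8+10+4=27, FN=0+1+1+0=2 → 110/139 = 0.79137
  speed: TP=109, FP=4+1+11+9=25, FN=6+8+7+3=24 → 218/267 = 0.81648
  noentry: TP=91, FP=4+1+7+2=14, FN=8+10+11+7=36 → 182/232 = 0.78448
  pedestrian: TP=34, FP=5+0+3+7=15, FN=3+4+9+2=18 → 68/101 = 0.67327
Weighted-F1 score = Σ (supportᵢ/N)·F1 scoreᵢ with N=466: (97/466)·0.81865 + (57/466)·0.79137 + (133/466)·0.81648 + (127/466)·0.78448 + (52/466)·0.67327 = 0.7892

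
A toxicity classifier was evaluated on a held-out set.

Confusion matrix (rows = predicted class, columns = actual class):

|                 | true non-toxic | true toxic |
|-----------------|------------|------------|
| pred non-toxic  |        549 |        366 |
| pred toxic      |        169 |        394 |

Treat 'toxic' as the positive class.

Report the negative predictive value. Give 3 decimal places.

NPV = TN/(TN+FN) = 549/(549+366) = 0.600

0.600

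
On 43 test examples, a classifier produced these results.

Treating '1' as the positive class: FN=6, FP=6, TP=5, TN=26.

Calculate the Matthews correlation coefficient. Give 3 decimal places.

0.267

MCC = (TP·TN − FP·FN) / √((TP+FP)(TP+FN)(TN+FP)(TN+FN))
Numerator = 5·26 − 6·6 = 94
Denominator = √(11·11·32·32) = √123904 = 352.0000
MCC = 94 / 352.0000 = 0.267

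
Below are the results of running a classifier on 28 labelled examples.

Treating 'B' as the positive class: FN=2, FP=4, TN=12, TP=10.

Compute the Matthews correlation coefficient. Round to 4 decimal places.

MCC = (TP·TN − FP·FN) / √((TP+FP)(TP+FN)(TN+FP)(TN+FN))
Numerator = 10·12 − 4·2 = 112
Denominator = √(14·12·16·14) = √37632 = 193.9897
MCC = 112 / 193.9897 = 0.5774

0.5774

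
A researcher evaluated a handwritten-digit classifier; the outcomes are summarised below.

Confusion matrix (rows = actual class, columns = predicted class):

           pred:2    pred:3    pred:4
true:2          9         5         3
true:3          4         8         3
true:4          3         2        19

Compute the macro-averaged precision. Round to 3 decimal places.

0.619

Per-class precision (TP/(TP+FP)):
  2: TP=9, FP=4+3=7 → 9/16 = 0.5625
  3: TP=8, FP=5+2=7 → 8/15 = 0.5333
  4: TP=19, FP=3+3=6 → 19/25 = 0.7600
Macro-precision = mean = (0.5625 + 0.5333 + 0.7600) / 3 = 0.619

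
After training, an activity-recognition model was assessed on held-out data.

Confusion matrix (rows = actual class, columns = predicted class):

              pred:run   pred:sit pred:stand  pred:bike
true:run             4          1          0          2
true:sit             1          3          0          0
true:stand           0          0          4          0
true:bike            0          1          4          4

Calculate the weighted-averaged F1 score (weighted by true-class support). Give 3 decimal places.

0.617

Per-class F1 score (2·TP/(2·TP+FP+FN)):
  run: TP=4, FP=1+0+0=1, FN=1+0+2=3 → 8/12 = 0.6667
  sit: TP=3, FP=1+0+1=2, FN=1+0+0=1 → 6/9 = 0.6667
  stand: TP=4, FP=0+0+4=4, FN=0+0+0=0 → 8/12 = 0.6667
  bike: TP=4, FP=2+0+0=2, FN=0+1+4=5 → 8/15 = 0.5333
Weighted-F1 score = Σ (supportᵢ/N)·F1 scoreᵢ with N=24: (7/24)·0.6667 + (4/24)·0.6667 + (4/24)·0.6667 + (9/24)·0.5333 = 0.617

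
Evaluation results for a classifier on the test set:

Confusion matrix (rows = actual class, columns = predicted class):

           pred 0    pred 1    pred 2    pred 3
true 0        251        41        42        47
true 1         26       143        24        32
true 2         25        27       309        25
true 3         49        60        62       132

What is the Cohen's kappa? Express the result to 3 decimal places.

Observed agreement pₒ = trace/N = 835/1295 = 0.6448
Expected agreement pₑ = Σ (rowᵢ·colᵢ)/N² = (381·351 + 225·271 + 386·437 + 303·236)/1295² = 0.2593
κ = (pₒ − pₑ)/(1 − pₑ) = (0.6448 − 0.2593)/(1 − 0.2593) = 0.520

0.520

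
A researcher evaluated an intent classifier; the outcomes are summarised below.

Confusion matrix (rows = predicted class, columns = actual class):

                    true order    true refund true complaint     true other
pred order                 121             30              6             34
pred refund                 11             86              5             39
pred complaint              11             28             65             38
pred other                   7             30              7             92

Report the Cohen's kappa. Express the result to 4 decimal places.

Observed agreement pₒ = trace/N = 364/610 = 0.59672
Expected agreement pₑ = Σ (rowᵢ·colᵢ)/N² = (150·191 + 174·141 + 83·142 + 203·136)/610² = 0.24880
κ = (pₒ − pₑ)/(1 − pₑ) = (0.59672 − 0.24880)/(1 − 0.24880) = 0.4632

0.4632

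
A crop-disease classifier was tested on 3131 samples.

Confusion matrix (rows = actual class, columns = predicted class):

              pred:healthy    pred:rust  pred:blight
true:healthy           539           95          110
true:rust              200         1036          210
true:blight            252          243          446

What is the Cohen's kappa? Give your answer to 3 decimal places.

0.453

Observed agreement pₒ = trace/N = 2021/3131 = 0.6455
Expected agreement pₑ = Σ (rowᵢ·colᵢ)/N² = (744·991 + 1446·1374 + 941·766)/3131² = 0.3514
κ = (pₒ − pₑ)/(1 − pₑ) = (0.6455 − 0.3514)/(1 − 0.3514) = 0.453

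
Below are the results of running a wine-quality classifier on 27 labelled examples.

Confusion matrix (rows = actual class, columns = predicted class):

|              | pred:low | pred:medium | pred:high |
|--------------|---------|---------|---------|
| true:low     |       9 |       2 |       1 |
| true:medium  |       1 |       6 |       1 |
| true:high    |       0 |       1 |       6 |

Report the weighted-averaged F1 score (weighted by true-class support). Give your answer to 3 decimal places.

0.780

Per-class F1 score (2·TP/(2·TP+FP+FN)):
  low: TP=9, FP=1+0=1, FN=2+1=3 → 18/22 = 0.8182
  medium: TP=6, FP=2+1=3, FN=1+1=2 → 12/17 = 0.7059
  high: TP=6, FP=1+1=2, FN=0+1=1 → 12/15 = 0.8000
Weighted-F1 score = Σ (supportᵢ/N)·F1 scoreᵢ with N=27: (12/27)·0.8182 + (8/27)·0.7059 + (7/27)·0.8000 = 0.780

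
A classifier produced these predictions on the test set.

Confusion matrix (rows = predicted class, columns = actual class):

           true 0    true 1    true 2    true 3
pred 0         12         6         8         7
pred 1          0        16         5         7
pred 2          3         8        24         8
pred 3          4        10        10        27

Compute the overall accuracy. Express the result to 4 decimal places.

0.5097

Accuracy = trace / total = (12+16+24+27=79) / 155 = 79/155 = 0.5097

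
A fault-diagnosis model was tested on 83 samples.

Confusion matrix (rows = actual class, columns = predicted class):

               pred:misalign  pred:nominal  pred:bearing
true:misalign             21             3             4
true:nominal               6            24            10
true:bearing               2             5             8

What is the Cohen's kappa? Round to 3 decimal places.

0.443

Observed agreement pₒ = trace/N = 53/83 = 0.6386
Expected agreement pₑ = Σ (rowᵢ·colᵢ)/N² = (28·29 + 40·32 + 15·22)/83² = 0.3516
κ = (pₒ − pₑ)/(1 − pₑ) = (0.6386 − 0.3516)/(1 − 0.3516) = 0.443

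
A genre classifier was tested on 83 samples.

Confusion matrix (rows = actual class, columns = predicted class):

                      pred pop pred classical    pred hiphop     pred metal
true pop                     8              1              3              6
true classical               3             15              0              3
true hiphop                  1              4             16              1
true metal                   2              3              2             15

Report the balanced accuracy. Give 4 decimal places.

Balanced accuracy = mean of per-class recall.
  pop: recall = 8/18 = 0.44444
  classical: recall = 15/21 = 0.71429
  hiphop: recall = 16/22 = 0.72727
  metal: recall = 15/22 = 0.68182
Mean = (0.44444 + 0.71429 + 0.72727 + 0.68182) / 4 = 0.6420

0.6420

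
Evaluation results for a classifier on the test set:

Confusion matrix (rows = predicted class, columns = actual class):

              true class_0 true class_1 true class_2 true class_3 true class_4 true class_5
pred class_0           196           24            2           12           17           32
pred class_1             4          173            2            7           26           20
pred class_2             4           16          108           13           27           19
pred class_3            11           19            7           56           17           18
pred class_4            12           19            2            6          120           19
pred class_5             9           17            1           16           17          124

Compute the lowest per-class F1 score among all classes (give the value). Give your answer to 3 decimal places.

0.471

Per-class F1 score (2·TP/(2·TP+FP+FN)):
  class_0: TP=196, FP=24+2+12+17+32=87, FN=4+4+11+12+9=40 → 392/519 = 0.7553
  class_1: TP=173, FP=4+2+7+26+20=59, FN=24+16+19+19+17=95 → 346/500 = 0.6920
  class_2: TP=108, FP=4+16+13+27+19=79, FN=2+2+7+2+1=14 → 216/309 = 0.6990
  class_3: TP=56, FP=11+19+7+17+18=72, FN=12+7+13+6+16=54 → 112/238 = 0.4706
  class_4: TP=120, FP=12+19+2+6+19=58, FN=17+26+27+17+17=104 → 240/402 = 0.5970
  class_5: TP=124, FP=9+17+1+16+17=60, FN=32+20+19+18+19=108 → 248/416 = 0.5962
Lowest is class 'class_3' with F1 score = 0.471.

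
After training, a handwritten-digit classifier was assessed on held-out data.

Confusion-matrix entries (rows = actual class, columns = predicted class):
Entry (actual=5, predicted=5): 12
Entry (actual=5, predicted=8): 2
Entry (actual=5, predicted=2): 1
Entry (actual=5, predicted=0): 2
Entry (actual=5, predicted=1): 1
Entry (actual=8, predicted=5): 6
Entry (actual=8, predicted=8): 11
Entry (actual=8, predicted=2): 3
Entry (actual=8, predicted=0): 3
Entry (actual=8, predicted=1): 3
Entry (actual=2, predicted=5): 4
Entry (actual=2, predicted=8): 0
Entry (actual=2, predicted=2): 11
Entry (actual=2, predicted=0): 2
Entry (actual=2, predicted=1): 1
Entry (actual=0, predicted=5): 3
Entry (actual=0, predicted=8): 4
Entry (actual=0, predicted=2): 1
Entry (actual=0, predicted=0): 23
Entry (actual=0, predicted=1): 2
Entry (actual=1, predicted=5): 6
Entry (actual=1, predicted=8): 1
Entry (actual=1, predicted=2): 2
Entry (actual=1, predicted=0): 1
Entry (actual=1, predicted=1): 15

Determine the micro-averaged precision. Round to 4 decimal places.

Micro-averaging pools counts across classes: ΣTP=72, ΣFP=48, ΣFN=48.
Micro-precision = TP/(TP+FP) on pooled counts = 0.6000 (equals overall accuracy in single-label multiclass).

0.6000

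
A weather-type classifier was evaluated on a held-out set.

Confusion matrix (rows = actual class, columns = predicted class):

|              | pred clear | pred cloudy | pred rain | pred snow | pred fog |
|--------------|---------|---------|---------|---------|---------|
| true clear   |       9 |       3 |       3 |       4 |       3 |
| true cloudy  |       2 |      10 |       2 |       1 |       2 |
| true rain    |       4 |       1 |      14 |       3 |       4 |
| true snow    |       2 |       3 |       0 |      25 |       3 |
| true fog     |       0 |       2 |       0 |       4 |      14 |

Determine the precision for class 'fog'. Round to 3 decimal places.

One-vs-rest for 'fog': TP = diagonal; FP = other classes predicted 'fog'; FN = 'fog' predicted as other.
precision = TP/(TP+FP).
fog: TP=14, FP=3+2+4+3=12 → 14/26 = 0.5385

0.538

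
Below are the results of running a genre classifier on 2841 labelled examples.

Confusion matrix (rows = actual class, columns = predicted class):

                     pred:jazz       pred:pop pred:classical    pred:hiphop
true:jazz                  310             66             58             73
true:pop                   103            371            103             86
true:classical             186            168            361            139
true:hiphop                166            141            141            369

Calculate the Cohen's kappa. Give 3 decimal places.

0.332

Observed agreement pₒ = trace/N = 1411/2841 = 0.4967
Expected agreement pₑ = Σ (rowᵢ·colᵢ)/N² = (507·765 + 663·746 + 854·663 + 817·667)/2841² = 0.2470
κ = (pₒ − pₑ)/(1 − pₑ) = (0.4967 − 0.2470)/(1 − 0.2470) = 0.332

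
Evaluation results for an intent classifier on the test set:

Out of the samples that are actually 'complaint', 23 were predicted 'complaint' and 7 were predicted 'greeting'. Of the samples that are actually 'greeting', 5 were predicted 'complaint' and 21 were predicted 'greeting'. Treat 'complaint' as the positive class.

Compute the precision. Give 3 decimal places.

Precision = TP/(TP+FP) = 23/(23+5) = 23/28 = 0.821

0.821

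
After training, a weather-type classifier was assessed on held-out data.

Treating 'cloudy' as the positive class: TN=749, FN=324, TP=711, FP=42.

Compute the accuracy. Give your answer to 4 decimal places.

Accuracy = (TP+TN)/N = (711+749)/1826 = 0.7996

0.7996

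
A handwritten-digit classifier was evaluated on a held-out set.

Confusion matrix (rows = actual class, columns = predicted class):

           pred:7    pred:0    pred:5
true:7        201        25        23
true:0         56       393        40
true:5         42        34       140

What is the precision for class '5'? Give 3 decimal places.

0.690

precision = TP/(TP+FP).
5: TP=140, FP=23+40=63 → 140/203 = 0.6897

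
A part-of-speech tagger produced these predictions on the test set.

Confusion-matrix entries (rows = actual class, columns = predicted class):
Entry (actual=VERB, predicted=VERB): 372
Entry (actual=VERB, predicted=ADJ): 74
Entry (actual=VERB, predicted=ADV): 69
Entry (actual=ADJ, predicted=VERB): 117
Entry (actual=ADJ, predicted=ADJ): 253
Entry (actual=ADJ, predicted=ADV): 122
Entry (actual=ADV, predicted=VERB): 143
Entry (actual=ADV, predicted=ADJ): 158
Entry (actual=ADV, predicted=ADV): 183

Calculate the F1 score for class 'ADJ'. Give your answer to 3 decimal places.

F1 score = 2·TP/(2·TP+FP+FN).
ADJ: TP=253, FP=74+158=232, FN=117+122=239 → 506/977 = 0.5179

0.518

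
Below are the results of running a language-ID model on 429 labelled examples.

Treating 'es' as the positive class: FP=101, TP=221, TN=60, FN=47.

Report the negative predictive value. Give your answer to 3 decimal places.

NPV = TN/(TN+FN) = 60/(60+47) = 0.561

0.561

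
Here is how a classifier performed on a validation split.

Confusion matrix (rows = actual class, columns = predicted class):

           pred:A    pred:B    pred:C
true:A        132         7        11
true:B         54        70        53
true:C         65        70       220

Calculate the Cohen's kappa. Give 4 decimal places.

Observed agreement pₒ = trace/N = 422/682 = 0.61877
Expected agreement pₑ = Σ (rowᵢ·colᵢ)/N² = (150·251 + 177·147 + 355·284)/682² = 0.35365
κ = (pₒ − pₑ)/(1 − pₑ) = (0.61877 − 0.35365)/(1 − 0.35365) = 0.4102

0.4102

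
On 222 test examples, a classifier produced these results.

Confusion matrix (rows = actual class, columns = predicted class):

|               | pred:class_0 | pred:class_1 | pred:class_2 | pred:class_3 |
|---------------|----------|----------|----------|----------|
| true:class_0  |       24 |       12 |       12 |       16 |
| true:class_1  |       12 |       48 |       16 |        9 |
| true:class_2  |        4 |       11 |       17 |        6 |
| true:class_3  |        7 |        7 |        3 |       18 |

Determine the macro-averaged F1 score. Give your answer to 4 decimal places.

Per-class F1 score (2·TP/(2·TP+FP+FN)):
  class_0: TP=24, FP=12+4+7=23, FN=12+12+16=40 → 48/111 = 0.43243
  class_1: TP=48, FP=12+11+7=30, FN=12+16+9=37 → 96/163 = 0.58896
  class_2: TP=17, FP=12+16+3=31, FN=4+11+6=21 → 34/86 = 0.39535
  class_3: TP=18, FP=16+9+6=31, FN=7+7+3=17 → 36/84 = 0.42857
Macro-F1 score = mean = (0.43243 + 0.58896 + 0.39535 + 0.42857) / 4 = 0.4613

0.4613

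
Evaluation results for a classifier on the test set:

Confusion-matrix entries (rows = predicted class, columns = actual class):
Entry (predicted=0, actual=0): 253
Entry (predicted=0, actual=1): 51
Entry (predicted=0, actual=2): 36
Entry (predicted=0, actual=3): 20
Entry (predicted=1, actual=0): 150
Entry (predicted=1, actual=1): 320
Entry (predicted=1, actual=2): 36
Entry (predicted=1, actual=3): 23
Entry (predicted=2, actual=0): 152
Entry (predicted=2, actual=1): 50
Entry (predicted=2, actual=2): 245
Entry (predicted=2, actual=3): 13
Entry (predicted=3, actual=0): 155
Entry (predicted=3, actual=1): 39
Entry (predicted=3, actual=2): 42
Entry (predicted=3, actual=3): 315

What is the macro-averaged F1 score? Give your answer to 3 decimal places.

0.600

Per-class F1 score (2·TP/(2·TP+FP+FN)):
  0: TP=253, FP=51+36+20=107, FN=150+152+155=457 → 506/1070 = 0.4729
  1: TP=320, FP=150+36+23=209, FN=51+50+39=140 → 640/989 = 0.6471
  2: TP=245, FP=152+50+13=215, FN=36+36+42=114 → 490/819 = 0.5983
  3: TP=315, FP=155+39+42=236, FN=20+23+13=56 → 630/922 = 0.6833
Macro-F1 score = mean = (0.4729 + 0.6471 + 0.5983 + 0.6833) / 4 = 0.600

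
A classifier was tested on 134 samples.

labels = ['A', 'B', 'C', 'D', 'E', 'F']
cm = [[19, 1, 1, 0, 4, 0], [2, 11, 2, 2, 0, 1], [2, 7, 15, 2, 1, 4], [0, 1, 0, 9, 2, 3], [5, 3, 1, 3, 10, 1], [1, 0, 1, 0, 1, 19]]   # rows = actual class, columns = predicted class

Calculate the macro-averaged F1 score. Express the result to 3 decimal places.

Per-class F1 score (2·TP/(2·TP+FP+FN)):
  A: TP=19, FP=2+2+0+5+1=10, FN=1+1+0+4+0=6 → 38/54 = 0.7037
  B: TP=11, FP=1+7+1+3+0=12, FN=2+2+2+0+1=7 → 22/41 = 0.5366
  C: TP=15, FP=1+2+0+1+1=5, FN=2+7+2+1+4=16 → 30/51 = 0.5882
  D: TP=9, FP=0+2+2+3+0=7, FN=0+1+0+2+3=6 → 18/31 = 0.5806
  E: TP=10, FP=4+0+1+2+1=8, FN=5+3+1+3+1=13 → 20/41 = 0.4878
  F: TP=19, FP=0+1+4+3+1=9, FN=1+0+1+0+1=3 → 38/50 = 0.7600
Macro-F1 score = mean = (0.7037 + 0.5366 + 0.5882 + 0.5806 + 0.4878 + 0.7600) / 6 = 0.609

0.609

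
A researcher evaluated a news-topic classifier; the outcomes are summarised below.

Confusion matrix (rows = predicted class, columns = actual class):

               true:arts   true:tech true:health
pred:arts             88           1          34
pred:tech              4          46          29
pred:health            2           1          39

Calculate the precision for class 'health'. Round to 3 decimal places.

0.929

One-vs-rest for 'health': TP = diagonal; FP = other classes predicted 'health'; FN = 'health' predicted as other.
precision = TP/(TP+FP).
health: TP=39, FP=2+1=3 → 39/42 = 0.9286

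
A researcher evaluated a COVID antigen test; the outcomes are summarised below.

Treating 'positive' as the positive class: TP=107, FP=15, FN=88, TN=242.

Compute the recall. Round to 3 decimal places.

0.549

Recall = TP/(TP+FN) = 107/(107+88) = 107/195 = 0.549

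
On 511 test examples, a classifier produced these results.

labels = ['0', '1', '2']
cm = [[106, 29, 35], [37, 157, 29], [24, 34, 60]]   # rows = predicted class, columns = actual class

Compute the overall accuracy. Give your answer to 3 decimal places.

Accuracy = trace / total = (106+157+60=323) / 511 = 323/511 = 0.632

0.632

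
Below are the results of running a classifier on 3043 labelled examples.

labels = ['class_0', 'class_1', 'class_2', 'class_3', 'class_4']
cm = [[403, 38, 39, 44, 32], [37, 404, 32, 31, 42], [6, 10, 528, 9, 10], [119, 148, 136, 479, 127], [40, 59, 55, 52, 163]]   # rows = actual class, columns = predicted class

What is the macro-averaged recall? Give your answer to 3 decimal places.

Per-class recall (TP/(TP+FN)):
  class_0: TP=403, FN=38+39+44+32=153 → 403/556 = 0.7248
  class_1: TP=404, FN=37+32+31+42=142 → 404/546 = 0.7399
  class_2: TP=528, FN=6+10+9+10=35 → 528/563 = 0.9378
  class_3: TP=479, FN=119+148+136+127=530 → 479/1009 = 0.4747
  class_4: TP=163, FN=40+59+55+52=206 → 163/369 = 0.4417
Macro-recall = mean = (0.7248 + 0.7399 + 0.9378 + 0.4747 + 0.4417) / 5 = 0.664

0.664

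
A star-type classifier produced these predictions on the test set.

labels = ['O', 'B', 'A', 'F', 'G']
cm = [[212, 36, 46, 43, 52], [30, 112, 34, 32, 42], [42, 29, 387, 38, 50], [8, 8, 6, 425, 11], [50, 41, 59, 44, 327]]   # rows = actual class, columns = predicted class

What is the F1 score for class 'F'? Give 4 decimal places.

0.8173

Treat 'F' as positive and all other classes as negative.
F1 score = 2·TP/(2·TP+FP+FN).
F: TP=425, FP=43+32+38+44=157, FN=8+8+6+11=33 → 850/1040 = 0.81731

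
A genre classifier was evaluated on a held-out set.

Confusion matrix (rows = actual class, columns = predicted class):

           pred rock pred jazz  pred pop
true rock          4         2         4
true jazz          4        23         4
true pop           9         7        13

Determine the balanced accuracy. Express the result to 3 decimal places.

0.530

Balanced accuracy = mean of per-class recall.
  rock: recall = 4/10 = 0.4000
  jazz: recall = 23/31 = 0.7419
  pop: recall = 13/29 = 0.4483
Mean = (0.4000 + 0.7419 + 0.4483) / 3 = 0.530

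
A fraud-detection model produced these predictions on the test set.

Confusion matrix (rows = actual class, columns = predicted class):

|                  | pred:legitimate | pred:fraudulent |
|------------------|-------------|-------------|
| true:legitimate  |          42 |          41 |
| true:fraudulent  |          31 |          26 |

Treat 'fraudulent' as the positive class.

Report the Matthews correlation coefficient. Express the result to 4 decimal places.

-0.0372

MCC = (TP·TN − FP·FN) / √((TP+FP)(TP+FN)(TN+FP)(TN+FN))
Numerator = 26·42 − 41·31 = -179
Denominator = √(67·57·83·73) = √23139321 = 4810.3348
MCC = -179 / 4810.3348 = -0.0372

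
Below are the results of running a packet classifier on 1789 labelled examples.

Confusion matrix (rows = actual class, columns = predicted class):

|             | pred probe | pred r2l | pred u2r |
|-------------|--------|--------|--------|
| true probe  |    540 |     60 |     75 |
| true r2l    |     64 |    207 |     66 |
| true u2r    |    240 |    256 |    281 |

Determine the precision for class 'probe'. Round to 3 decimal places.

One-vs-rest for 'probe': TP = diagonal; FP = other classes predicted 'probe'; FN = 'probe' predicted as other.
precision = TP/(TP+FP).
probe: TP=540, FP=64+240=304 → 540/844 = 0.6398

0.640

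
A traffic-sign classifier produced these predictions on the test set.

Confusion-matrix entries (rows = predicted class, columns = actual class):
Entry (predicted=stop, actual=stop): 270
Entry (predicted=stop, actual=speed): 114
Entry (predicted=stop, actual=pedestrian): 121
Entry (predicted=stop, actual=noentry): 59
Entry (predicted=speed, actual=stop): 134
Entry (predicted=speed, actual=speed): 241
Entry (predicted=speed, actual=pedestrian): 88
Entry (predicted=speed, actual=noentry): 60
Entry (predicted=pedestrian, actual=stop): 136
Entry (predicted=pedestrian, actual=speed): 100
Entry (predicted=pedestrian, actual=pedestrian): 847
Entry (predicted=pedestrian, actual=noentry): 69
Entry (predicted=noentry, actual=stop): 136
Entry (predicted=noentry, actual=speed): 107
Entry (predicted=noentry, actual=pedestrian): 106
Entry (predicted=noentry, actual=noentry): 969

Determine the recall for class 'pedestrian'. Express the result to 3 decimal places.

One-vs-rest for 'pedestrian': TP = diagonal; FP = other classes predicted 'pedestrian'; FN = 'pedestrian' predicted as other.
recall = TP/(TP+FN).
pedestrian: TP=847, FN=121+88+106=315 → 847/1162 = 0.7289

0.729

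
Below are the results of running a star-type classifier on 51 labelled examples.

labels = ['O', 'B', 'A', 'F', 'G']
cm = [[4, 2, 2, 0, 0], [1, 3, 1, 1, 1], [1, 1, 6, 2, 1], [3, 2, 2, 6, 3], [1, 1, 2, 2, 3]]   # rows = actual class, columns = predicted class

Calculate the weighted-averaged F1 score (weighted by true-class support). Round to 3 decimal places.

0.431

Per-class F1 score (2·TP/(2·TP+FP+FN)):
  O: TP=4, FP=1+1+3+1=6, FN=2+2+0+0=4 → 8/18 = 0.4444
  B: TP=3, FP=2+1+2+1=6, FN=1+1+1+1=4 → 6/16 = 0.3750
  A: TP=6, FP=2+1+2+2=7, FN=1+1+2+1=5 → 12/24 = 0.5000
  F: TP=6, FP=0+1+2+2=5, FN=3+2+2+3=10 → 12/27 = 0.4444
  G: TP=3, FP=0+1+1+3=5, FN=1+1+2+2=6 → 6/17 = 0.3529
Weighted-F1 score = Σ (supportᵢ/N)·F1 scoreᵢ with N=51: (8/51)·0.4444 + (7/51)·0.3750 + (11/51)·0.5000 + (16/51)·0.4444 + (9/51)·0.3529 = 0.431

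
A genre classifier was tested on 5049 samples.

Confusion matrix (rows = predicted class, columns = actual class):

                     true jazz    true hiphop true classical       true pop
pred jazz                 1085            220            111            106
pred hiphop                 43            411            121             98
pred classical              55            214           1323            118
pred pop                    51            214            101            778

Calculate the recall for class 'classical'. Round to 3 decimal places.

Take TP from the diagonal, FP from the rest of the 'classical' prediction marginal, FN from the rest of the 'classical' actual marginal.
recall = TP/(TP+FN).
classical: TP=1323, FN=111+121+101=333 → 1323/1656 = 0.7989

0.799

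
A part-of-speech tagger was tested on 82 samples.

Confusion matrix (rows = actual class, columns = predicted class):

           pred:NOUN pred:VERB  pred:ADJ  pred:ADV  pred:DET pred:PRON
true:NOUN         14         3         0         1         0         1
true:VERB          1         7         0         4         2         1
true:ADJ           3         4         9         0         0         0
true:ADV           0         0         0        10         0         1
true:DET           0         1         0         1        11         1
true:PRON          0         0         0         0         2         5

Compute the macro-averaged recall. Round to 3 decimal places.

0.696

Per-class recall (TP/(TP+FN)):
  NOUN: TP=14, FN=3+0+1+0+1=5 → 14/19 = 0.7368
  VERB: TP=7, FN=1+0+4+2+1=8 → 7/15 = 0.4667
  ADJ: TP=9, FN=3+4+0+0+0=7 → 9/16 = 0.5625
  ADV: TP=10, FN=0+0+0+0+1=1 → 10/11 = 0.9091
  DET: TP=11, FN=0+1+0+1+1=3 → 11/14 = 0.7857
  PRON: TP=5, FN=0+0+0+0+2=2 → 5/7 = 0.7143
Macro-recall = mean = (0.7368 + 0.4667 + 0.5625 + 0.9091 + 0.7857 + 0.7143) / 6 = 0.696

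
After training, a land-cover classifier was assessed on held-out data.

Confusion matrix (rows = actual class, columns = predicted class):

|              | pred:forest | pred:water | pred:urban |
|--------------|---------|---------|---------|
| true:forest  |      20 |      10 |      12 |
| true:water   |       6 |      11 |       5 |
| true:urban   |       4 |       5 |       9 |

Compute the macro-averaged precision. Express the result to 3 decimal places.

Per-class precision (TP/(TP+FP)):
  forest: TP=20, FP=6+4=10 → 20/30 = 0.6667
  water: TP=11, FP=10+5=15 → 11/26 = 0.4231
  urban: TP=9, FP=12+5=17 → 9/26 = 0.3462
Macro-precision = mean = (0.6667 + 0.4231 + 0.3462) / 3 = 0.479

0.479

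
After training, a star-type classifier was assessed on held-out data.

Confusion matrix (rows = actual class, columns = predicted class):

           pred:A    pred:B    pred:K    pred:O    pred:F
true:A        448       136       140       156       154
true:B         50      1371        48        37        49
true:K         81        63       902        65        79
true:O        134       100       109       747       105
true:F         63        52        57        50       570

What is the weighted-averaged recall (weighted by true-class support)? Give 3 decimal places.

Per-class recall (TP/(TP+FN)):
  A: TP=448, FN=136+140+156+154=586 → 448/1034 = 0.4333
  B: TP=1371, FN=50+48+37+49=184 → 1371/1555 = 0.8817
  K: TP=902, FN=81+63+65+79=288 → 902/1190 = 0.7580
  O: TP=747, FN=134+100+109+105=448 → 747/1195 = 0.6251
  F: TP=570, FN=63+52+57+50=222 → 570/792 = 0.7197
Weighted-recall = Σ (supportᵢ/N)·recallᵢ with N=5766: (1034/5766)·0.4333 + (1555/5766)·0.8817 + (1190/5766)·0.7580 + (1195/5766)·0.6251 + (792/5766)·0.7197 = 0.700

0.700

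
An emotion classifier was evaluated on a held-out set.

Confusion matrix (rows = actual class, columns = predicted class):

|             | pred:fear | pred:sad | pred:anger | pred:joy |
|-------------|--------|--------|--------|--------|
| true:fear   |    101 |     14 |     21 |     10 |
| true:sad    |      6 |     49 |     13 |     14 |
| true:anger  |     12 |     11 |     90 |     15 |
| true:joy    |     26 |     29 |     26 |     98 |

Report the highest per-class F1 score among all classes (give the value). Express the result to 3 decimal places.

0.694

Per-class F1 score (2·TP/(2·TP+FP+FN)):
  fear: TP=101, FP=6+12+26=44, FN=14+21+10=45 → 202/291 = 0.6942
  sad: TP=49, FP=14+11+29=54, FN=6+13+14=33 → 98/185 = 0.5297
  anger: TP=90, FP=21+13+26=60, FN=12+11+15=38 → 180/278 = 0.6475
  joy: TP=98, FP=10+14+15=39, FN=26+29+26=81 → 196/316 = 0.6203
Highest is class 'fear' with F1 score = 0.694.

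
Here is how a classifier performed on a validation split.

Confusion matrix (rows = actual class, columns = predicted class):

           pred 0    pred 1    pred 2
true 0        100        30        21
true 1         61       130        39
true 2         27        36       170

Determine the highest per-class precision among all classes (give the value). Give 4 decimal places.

Per-class precision (TP/(TP+FP)):
  0: TP=100, FP=61+27=88 → 100/188 = 0.53191
  1: TP=130, FP=30+36=66 → 130/196 = 0.66327
  2: TP=170, FP=21+39=60 → 170/230 = 0.73913
Highest is class '2' with precision = 0.7391.

0.7391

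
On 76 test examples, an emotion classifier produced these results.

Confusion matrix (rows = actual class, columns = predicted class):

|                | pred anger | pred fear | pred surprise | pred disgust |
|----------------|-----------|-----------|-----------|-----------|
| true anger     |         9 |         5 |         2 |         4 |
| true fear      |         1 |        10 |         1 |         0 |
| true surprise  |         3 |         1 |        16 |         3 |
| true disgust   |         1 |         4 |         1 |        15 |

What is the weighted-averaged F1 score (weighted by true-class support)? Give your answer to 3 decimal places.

Per-class F1 score (2·TP/(2·TP+FP+FN)):
  anger: TP=9, FP=1+3+1=5, FN=5+2+4=11 → 18/34 = 0.5294
  fear: TP=10, FP=5+1+4=10, FN=1+1+0=2 → 20/32 = 0.6250
  surprise: TP=16, FP=2+1+1=4, FN=3+1+3=7 → 32/43 = 0.7442
  disgust: TP=15, FP=4+0+3=7, FN=1+4+1=6 → 30/43 = 0.6977
Weighted-F1 score = Σ (supportᵢ/N)·F1 scoreᵢ with N=76: (20/76)·0.5294 + (12/76)·0.6250 + (23/76)·0.7442 + (21/76)·0.6977 = 0.656

0.656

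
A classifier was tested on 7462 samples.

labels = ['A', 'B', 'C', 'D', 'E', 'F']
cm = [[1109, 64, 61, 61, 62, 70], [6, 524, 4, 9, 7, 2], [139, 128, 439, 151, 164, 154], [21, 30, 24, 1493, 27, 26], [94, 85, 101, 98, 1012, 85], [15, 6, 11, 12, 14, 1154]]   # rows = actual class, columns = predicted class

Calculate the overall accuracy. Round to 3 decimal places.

Accuracy = trace / total = (1109+524+439+1493+1012+1154=5731) / 7462 = 5731/7462 = 0.768

0.768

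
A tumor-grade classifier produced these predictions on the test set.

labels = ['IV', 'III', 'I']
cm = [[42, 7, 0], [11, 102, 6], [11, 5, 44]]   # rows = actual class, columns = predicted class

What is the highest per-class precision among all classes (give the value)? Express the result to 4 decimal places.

0.8947

Per-class precision (TP/(TP+FP)):
  IV: TP=42, FP=11+11=22 → 42/64 = 0.65625
  III: TP=102, FP=7+5=12 → 102/114 = 0.89474
  I: TP=44, FP=0+6=6 → 44/50 = 0.88000
Highest is class 'III' with precision = 0.8947.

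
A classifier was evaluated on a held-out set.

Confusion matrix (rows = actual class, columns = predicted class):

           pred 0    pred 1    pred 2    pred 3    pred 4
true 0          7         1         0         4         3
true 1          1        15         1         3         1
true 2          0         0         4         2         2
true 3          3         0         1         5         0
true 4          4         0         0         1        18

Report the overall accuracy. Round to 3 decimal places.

0.645

Accuracy = trace / total = (7+15+4+5+18=49) / 76 = 49/76 = 0.645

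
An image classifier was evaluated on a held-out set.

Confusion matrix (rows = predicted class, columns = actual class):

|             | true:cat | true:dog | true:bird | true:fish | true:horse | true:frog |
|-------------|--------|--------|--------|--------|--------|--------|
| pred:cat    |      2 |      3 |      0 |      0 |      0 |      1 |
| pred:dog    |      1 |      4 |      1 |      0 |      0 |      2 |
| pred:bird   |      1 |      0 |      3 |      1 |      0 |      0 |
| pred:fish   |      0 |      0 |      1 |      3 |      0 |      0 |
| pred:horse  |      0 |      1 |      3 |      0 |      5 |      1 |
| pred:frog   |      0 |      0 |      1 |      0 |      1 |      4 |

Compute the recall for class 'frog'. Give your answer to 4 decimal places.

recall = TP/(TP+FN).
frog: TP=4, FN=1+2+0+0+1=4 → 4/8 = 0.50000

0.5000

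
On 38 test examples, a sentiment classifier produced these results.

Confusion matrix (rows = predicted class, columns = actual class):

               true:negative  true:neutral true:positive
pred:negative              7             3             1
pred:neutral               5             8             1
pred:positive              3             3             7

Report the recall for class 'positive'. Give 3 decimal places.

0.778

Take TP from the diagonal, FP from the rest of the 'positive' prediction marginal, FN from the rest of the 'positive' actual marginal.
recall = TP/(TP+FN).
positive: TP=7, FN=1+1=2 → 7/9 = 0.7778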